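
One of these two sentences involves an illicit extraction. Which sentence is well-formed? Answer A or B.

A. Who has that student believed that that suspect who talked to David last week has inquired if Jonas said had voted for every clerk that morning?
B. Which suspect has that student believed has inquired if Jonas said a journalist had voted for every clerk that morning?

In A, the wh-phrase is extracted from inside a wh-island (introduced by "if"), which blocks movement.
In B, the extraction path crosses only that-complement boundaries, which are transparent.
So B is grammatical.

B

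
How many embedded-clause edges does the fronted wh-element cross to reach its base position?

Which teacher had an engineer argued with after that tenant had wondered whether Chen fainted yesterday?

0

"which teacher" originates inside the matrix clause — no clause boundary is crossed.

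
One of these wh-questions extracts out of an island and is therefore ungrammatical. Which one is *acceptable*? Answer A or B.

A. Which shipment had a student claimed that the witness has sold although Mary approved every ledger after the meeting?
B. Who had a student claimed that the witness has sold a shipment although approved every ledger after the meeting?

A

In B, the wh-phrase is extracted from inside an adjunct island (introduced by "although"), which blocks movement.
In A, the extraction path crosses only that-complement boundaries, which are transparent.
So A is grammatical.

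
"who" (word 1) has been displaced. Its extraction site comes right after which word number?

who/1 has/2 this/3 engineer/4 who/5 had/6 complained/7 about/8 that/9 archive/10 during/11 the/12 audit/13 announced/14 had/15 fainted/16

14

The displaced element is "who" (word 1).
It is linked across 1 clause boundary (Ø).
It functions as the subject of "fainted", so the gap sits immediately after word 14 ("announced").
Base order: This engineer who had complained about that archive during the audit has announced that who had fainted.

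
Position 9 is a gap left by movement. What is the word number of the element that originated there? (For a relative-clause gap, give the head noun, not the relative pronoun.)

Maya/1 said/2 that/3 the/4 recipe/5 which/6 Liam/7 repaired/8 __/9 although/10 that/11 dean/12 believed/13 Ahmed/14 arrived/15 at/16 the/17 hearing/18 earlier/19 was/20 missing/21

The gap at 9 is the object of "repaired", inside a relative clause.
The relative pronoun is "which" (word 6); it is bound by the head noun immediately before it.
Its filler is the head noun "recipe", at word 5.

5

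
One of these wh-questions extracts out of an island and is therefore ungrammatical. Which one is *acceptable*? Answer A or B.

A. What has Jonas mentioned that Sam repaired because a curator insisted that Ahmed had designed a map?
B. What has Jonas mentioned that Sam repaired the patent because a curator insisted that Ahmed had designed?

In B, the wh-phrase is extracted from inside an adjunct island (introduced by "because"), which blocks movement.
In A, the extraction path crosses only that-complement boundaries, which are transparent.
So A is grammatical.

A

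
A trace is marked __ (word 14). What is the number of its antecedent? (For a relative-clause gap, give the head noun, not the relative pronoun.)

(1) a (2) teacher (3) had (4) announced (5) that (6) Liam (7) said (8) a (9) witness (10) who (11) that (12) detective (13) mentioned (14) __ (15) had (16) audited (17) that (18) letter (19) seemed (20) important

9

The gap at 14 is the subject of "audited", inside a relative clause.
The relative pronoun is "who" (word 10); it is bound by the head noun immediately before it.
Its filler is the head noun "witness", at word 9.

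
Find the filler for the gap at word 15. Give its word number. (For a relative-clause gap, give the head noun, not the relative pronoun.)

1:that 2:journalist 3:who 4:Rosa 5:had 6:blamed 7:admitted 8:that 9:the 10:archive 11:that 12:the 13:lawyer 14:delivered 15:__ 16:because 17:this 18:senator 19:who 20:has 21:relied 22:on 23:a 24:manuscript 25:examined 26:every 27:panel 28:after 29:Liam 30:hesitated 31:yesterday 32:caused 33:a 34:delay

10

The gap at 15 is the object of "delivered", inside a relative clause.
The relative pronoun is "that" (word 11); it is bound by the head noun immediately before it.
Its filler is the head noun "archive", at word 10.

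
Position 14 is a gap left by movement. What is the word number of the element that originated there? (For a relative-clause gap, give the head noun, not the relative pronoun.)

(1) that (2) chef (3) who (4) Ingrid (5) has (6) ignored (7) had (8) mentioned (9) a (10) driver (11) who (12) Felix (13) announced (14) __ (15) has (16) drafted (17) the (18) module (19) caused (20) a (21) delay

10

The gap at 14 is the subject of "drafted", inside a relative clause.
The relative pronoun is "who" (word 11); it is bound by the head noun immediately before it.
Its filler is the head noun "driver", at word 10.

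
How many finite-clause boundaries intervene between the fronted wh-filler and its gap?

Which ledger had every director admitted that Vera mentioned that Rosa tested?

2

"which ledger" is extracted from the object of "tested".
Boundaries crossed, outermost first: [that], [that] — 2 in total.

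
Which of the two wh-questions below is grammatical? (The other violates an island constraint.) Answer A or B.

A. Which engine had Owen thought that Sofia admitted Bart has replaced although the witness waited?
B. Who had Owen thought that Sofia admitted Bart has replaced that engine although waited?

A

In B, the wh-phrase is extracted from inside an adjunct island (introduced by "although"), which blocks movement.
In A, the extraction path crosses only that-complement boundaries, which are transparent.
So A is grammatical.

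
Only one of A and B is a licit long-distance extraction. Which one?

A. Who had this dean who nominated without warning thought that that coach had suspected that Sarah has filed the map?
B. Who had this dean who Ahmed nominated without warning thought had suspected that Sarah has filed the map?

In A, the wh-phrase is extracted from inside a complex-NP island (relative clause) (introduced by "who"), which blocks movement.
In B, the extraction path crosses only that-complement boundaries, which are transparent.
So B is grammatical.

B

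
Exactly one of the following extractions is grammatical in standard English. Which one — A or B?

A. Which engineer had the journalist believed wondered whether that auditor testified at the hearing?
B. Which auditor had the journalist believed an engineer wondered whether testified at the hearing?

In B, the wh-phrase is extracted from inside a wh-island (introduced by "whether"), which blocks movement.
In A, the extraction path crosses only that-complement boundaries, which are transparent.
So A is grammatical.

A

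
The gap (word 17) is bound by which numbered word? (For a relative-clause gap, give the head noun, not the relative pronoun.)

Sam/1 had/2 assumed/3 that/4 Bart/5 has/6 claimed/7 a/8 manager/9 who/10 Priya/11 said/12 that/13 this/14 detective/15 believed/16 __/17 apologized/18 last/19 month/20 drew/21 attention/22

9

The gap at 17 is the subject of "apologized", inside a relative clause.
The relative pronoun is "who" (word 10); it is bound by the head noun immediately before it.
Its filler is the head noun "manager", at word 9.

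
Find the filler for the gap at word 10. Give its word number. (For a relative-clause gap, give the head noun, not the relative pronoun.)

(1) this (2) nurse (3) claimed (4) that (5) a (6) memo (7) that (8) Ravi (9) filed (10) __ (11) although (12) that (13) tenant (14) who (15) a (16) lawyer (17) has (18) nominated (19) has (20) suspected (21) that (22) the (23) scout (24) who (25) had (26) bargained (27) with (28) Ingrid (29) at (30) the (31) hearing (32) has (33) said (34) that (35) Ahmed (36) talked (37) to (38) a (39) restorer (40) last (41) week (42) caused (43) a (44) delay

The gap at 10 is the object of "filed", inside a relative clause.
The relative pronoun is "that" (word 7); it is bound by the head noun immediately before it.
Its filler is the head noun "memo", at word 6.

6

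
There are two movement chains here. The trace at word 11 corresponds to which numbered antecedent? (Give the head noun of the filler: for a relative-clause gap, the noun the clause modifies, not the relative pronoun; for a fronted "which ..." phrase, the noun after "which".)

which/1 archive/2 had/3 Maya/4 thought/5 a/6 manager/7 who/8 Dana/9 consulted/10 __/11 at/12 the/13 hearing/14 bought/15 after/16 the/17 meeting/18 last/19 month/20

The marked gap is inside the relative clause, the direct object of "consulted".
Its filler is the head noun "manager" (via "who"), at word 7.
(The other dependency links word 2 to a gap after word 15.)

7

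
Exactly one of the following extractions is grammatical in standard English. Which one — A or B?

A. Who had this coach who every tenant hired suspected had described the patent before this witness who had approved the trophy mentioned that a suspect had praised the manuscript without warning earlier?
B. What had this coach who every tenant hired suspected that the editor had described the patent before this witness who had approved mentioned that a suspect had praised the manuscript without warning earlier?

In B, the wh-phrase is extracted from inside an adjunct island (introduced by "before"), which blocks movement.
In A, the extraction path crosses only that-complement boundaries, which are transparent.
So A is grammatical.

A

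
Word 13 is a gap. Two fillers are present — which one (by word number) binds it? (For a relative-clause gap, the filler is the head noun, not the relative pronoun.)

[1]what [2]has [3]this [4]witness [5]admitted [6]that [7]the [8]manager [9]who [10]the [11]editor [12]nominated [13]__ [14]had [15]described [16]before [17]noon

8

The marked gap is inside the relative clause, the direct object of "nominated".
Its filler is the head noun "manager" (via "who"), at word 8.
(The other dependency links word 1 to a gap after word 15.)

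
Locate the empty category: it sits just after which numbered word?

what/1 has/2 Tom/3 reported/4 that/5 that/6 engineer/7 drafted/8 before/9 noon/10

The displaced element is "what" (word 1).
It is linked across 1 clause boundary (that).
It functions as the direct object of "drafted", so the gap sits immediately after word 8 ("drafted").
Base order: Tom has reported that that engineer drafted what before noon.

8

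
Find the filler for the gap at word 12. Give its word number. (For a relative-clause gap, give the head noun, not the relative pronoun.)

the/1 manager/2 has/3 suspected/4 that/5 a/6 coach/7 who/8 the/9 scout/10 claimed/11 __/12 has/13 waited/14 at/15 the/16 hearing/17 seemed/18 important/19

The gap at 12 is the subject of "waited", inside a relative clause.
The relative pronoun is "who" (word 8); it is bound by the head noun immediately before it.
Its filler is the head noun "coach", at word 7.

7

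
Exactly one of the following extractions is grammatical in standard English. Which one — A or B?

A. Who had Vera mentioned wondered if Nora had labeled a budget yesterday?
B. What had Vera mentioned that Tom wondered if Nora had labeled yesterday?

A

In B, the wh-phrase is extracted from inside a wh-island (introduced by "if"), which blocks movement.
In A, the extraction path crosses only that-complement boundaries, which are transparent.
So A is grammatical.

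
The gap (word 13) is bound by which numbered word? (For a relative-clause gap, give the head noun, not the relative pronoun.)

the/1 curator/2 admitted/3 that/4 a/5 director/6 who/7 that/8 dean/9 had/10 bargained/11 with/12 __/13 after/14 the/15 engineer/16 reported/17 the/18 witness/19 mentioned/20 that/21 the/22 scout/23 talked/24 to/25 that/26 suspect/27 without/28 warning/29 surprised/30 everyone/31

6

The gap at 13 is the prepositional object of "bargained", inside a relative clause.
The relative pronoun is "who" (word 7); it is bound by the head noun immediately before it.
Its filler is the head noun "director", at word 6.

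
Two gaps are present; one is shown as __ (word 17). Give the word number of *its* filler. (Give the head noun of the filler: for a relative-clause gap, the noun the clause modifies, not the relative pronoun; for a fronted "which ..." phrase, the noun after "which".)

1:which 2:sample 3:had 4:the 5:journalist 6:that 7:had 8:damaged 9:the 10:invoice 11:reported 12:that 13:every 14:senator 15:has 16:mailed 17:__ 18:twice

2

The marked gap is the direct object of "mailed".
Its filler is the fronted wh-phrase "which sample", at word 2.
(The other dependency links word 5 to a gap after word 6.)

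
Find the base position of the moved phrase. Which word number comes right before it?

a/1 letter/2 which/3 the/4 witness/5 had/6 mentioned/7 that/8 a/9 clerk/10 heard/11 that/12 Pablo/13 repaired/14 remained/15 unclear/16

14

The displaced element is "a letter" (word 2).
It is linked across 2 clause boundaries (that → that).
It functions as the direct object of "repaired", so the gap sits immediately after word 14 ("repaired").
Base order: The witness had mentioned that a clerk heard that Pablo repaired a letter.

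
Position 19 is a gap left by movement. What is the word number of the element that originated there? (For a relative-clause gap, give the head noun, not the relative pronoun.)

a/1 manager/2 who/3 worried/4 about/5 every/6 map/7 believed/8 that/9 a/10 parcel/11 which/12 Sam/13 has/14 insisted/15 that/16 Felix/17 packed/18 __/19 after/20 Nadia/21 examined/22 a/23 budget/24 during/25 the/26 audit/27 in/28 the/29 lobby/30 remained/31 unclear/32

11

The gap at 19 is the object of "packed", inside a relative clause.
The relative pronoun is "which" (word 12); it is bound by the head noun immediately before it.
Its filler is the head noun "parcel", at word 11.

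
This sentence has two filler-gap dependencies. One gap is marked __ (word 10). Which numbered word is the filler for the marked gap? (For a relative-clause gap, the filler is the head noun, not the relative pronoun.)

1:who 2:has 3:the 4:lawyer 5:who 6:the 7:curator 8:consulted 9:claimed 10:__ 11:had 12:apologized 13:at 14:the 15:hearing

The marked gap is the subject of "apologized".
Its filler is the fronted wh-phrase "who", at word 1.
(The other dependency links word 4 to a gap after word 8.)

1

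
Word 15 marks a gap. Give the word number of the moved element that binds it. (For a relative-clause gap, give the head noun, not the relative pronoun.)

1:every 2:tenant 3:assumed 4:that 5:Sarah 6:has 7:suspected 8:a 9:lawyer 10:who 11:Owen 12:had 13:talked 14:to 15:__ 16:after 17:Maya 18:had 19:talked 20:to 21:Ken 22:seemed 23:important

The gap at 15 is the prepositional object of "talked", inside a relative clause.
The relative pronoun is "who" (word 10); it is bound by the head noun immediately before it.
Its filler is the head noun "lawyer", at word 9.

9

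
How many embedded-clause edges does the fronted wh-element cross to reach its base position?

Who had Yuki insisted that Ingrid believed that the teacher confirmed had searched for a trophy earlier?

3

"who" is extracted from the subject of "searched".
Boundaries crossed, outermost first: [that], [that], [Ø] — 3 in total.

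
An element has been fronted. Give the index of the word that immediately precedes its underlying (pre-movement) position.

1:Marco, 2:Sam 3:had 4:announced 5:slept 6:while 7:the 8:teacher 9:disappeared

4

The displaced element is "Marco" (word 1).
It is linked across 1 clause boundary (Ø).
It functions as the subject of "slept", so the gap sits immediately after word 4 ("announced").
Base order: Sam had announced Marco slept while the teacher disappeared.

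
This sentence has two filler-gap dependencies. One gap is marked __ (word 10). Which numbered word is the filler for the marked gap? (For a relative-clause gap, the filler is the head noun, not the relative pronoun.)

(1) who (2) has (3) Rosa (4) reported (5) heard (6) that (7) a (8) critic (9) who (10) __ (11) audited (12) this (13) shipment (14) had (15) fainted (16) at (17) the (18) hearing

8

The marked gap is inside the relative clause, the subject of "audited".
Its filler is the head noun "critic" (via "who"), at word 8.
(The other dependency links word 1 to a gap after word 4.)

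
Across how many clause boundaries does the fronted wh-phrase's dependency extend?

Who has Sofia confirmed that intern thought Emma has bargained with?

2

"who" is extracted from the PP object of "bargained".
Boundaries crossed, outermost first: [Ø], [Ø] — 2 in total.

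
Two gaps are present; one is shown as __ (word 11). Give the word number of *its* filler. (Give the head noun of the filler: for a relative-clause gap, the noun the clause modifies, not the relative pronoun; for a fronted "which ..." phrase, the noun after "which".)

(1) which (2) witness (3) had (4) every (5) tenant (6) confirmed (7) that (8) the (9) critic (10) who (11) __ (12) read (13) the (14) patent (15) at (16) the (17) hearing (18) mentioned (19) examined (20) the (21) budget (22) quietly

9

The marked gap is inside the relative clause, the subject of "read".
Its filler is the head noun "critic" (via "who"), at word 9.
(The other dependency links word 2 to a gap after word 18.)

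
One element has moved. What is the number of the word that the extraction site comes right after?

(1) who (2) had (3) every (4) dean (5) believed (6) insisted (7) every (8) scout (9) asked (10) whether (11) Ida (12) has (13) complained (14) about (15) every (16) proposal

5

The displaced element is "who" (word 1).
It is linked across 1 clause boundary (Ø).
It functions as the subject of "insisted", so the gap sits immediately after word 5 ("believed").
Base order: Every dean had believed that who insisted every scout asked whether Ida has complained about every proposal.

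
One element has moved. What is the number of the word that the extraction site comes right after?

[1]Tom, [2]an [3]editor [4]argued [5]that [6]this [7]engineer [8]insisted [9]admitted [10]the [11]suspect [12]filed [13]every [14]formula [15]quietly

8

The displaced element is "Tom" (word 1).
It is linked across 2 clause boundaries (that → Ø).
It functions as the subject of "admitted", so the gap sits immediately after word 8 ("insisted").
Base order: An editor argued that this engineer insisted that Tom admitted the suspect filed every formula quietly.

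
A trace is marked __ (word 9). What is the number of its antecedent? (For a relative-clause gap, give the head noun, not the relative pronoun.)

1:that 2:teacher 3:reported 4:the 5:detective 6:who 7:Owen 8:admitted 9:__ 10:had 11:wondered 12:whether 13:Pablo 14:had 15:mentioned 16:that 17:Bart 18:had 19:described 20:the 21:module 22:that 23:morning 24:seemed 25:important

5

The gap at 9 is the subject of "wondered", inside a relative clause.
The relative pronoun is "who" (word 6); it is bound by the head noun immediately before it.
Its filler is the head noun "detective", at word 5.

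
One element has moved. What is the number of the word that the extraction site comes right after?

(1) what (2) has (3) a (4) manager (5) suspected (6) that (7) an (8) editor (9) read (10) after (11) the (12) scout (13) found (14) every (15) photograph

9

The displaced element is "what" (word 1).
It is linked across 1 clause boundary (that).
It functions as the direct object of "read", so the gap sits immediately after word 9 ("read").
Base order: A manager has suspected that an editor read what after the scout found every photograph.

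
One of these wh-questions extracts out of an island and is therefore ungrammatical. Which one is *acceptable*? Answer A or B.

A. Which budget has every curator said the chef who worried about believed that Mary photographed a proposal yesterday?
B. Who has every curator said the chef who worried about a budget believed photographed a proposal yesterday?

In A, the wh-phrase is extracted from inside a complex-NP island (relative clause) (introduced by "who"), which blocks movement.
In B, the extraction path crosses only that-complement boundaries, which are transparent.
So B is grammatical.

B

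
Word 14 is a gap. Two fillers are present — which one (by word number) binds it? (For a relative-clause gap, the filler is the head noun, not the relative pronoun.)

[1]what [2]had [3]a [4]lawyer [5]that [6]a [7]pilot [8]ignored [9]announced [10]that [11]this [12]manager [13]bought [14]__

1

The marked gap is the direct object of "bought".
Its filler is the fronted wh-phrase "what", at word 1.
(The other dependency links word 4 to a gap after word 8.)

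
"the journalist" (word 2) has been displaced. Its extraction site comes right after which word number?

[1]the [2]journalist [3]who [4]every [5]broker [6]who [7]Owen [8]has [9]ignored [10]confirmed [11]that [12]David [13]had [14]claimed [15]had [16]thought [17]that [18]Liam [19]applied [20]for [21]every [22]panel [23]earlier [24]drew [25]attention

14

The displaced element is "the journalist" (word 2).
It is linked across 2 clause boundaries (that → Ø).
It functions as the subject of "thought", so the gap sits immediately after word 14 ("claimed").
Base order: Every broker who Owen has ignored confirmed that David had claimed that the journalist had thought that Liam applied for every panel earlier.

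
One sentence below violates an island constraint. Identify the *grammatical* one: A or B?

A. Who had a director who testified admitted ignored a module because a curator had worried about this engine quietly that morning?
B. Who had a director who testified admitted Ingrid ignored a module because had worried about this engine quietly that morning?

In B, the wh-phrase is extracted from inside an adjunct island (introduced by "because"), which blocks movement.
In A, the extraction path crosses only that-complement boundaries, which are transparent.
So A is grammatical.

A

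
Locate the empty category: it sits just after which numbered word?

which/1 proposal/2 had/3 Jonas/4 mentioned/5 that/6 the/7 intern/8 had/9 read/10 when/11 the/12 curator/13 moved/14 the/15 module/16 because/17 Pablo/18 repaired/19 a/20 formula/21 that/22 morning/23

The displaced element is "which proposal" (word 2).
It is linked across 1 clause boundary (that).
It functions as the direct object of "read", so the gap sits immediately after word 10 ("read").
Base order: Jonas had mentioned that the intern had read which proposal when the curator moved the module because Pablo repaired a formula that morning.

10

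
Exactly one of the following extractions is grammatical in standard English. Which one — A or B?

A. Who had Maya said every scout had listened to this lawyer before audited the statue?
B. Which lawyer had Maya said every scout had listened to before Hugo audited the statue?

In A, the wh-phrase is extracted from inside an adjunct island (introduced by "before"), which blocks movement.
In B, the extraction path crosses only that-complement boundaries, which are transparent.
So B is grammatical.

B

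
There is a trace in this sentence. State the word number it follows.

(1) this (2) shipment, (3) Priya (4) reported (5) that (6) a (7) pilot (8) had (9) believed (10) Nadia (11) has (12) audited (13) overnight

The displaced element is "this shipment" (word 2).
It is linked across 2 clause boundaries (that → Ø).
It functions as the direct object of "audited", so the gap sits immediately after word 12 ("audited").
Base order: Priya reported that a pilot had believed Nadia has audited this shipment overnight.

12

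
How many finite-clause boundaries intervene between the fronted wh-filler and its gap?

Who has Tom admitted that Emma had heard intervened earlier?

"who" is extracted from the subject of "intervened".
Boundaries crossed, outermost first: [that], [Ø] — 2 in total.

2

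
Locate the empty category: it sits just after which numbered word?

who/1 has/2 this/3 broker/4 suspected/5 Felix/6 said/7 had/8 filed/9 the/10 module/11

7

The displaced element is "who" (word 1).
It is linked across 2 clause boundaries (Ø → Ø).
It functions as the subject of "filed", so the gap sits immediately after word 7 ("said").
Base order: This broker has suspected Felix said who had filed the module.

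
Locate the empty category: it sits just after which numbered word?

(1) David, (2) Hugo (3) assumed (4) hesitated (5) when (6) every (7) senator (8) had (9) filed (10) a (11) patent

The displaced element is "David" (word 1).
It is linked across 1 clause boundary (Ø).
It functions as the subject of "hesitated", so the gap sits immediately after word 3 ("assumed").
Base order: Hugo assumed that David hesitated when every senator had filed a patent.

3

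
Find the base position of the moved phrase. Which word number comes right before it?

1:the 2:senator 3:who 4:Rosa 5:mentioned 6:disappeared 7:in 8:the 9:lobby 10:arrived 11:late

The displaced element is "the senator" (word 2).
It is linked across 1 clause boundary (Ø).
It functions as the subject of "disappeared", so the gap sits immediately after word 5 ("mentioned").
Base order: Rosa mentioned the senator disappeared in the lobby.

5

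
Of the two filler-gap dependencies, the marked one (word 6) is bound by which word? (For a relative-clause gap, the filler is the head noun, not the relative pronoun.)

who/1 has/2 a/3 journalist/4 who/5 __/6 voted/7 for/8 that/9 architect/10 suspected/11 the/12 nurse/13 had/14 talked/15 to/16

The marked gap is inside the relative clause, the subject of "voted".
Its filler is the head noun "journalist" (via "who"), at word 4.
(The other dependency links word 1 to a gap after word 16.)

4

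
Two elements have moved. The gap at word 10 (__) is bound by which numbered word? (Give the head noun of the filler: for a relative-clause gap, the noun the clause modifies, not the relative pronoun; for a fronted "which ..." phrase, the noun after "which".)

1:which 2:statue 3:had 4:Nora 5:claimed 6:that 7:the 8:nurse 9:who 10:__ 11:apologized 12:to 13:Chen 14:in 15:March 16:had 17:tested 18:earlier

8

The marked gap is inside the relative clause, the subject of "apologized".
Its filler is the head noun "nurse" (via "who"), at word 8.
(The other dependency links word 2 to a gap after word 17.)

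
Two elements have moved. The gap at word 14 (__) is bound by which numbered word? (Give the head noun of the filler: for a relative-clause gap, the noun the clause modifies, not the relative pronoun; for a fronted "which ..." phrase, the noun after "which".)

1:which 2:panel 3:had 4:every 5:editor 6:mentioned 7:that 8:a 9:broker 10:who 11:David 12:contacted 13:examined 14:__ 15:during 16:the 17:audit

The marked gap is the direct object of "examined".
Its filler is the fronted wh-phrase "which panel", at word 2.
(The other dependency links word 9 to a gap after word 12.)

2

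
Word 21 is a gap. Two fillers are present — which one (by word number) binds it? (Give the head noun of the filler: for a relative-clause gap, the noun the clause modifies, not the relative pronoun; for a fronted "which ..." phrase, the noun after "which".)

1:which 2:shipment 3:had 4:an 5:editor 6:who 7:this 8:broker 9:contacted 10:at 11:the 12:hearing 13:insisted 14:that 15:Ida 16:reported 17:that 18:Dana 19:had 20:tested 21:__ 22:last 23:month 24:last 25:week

2

The marked gap is the direct object of "tested".
Its filler is the fronted wh-phrase "which shipment", at word 2.
(The other dependency links word 5 to a gap after word 9.)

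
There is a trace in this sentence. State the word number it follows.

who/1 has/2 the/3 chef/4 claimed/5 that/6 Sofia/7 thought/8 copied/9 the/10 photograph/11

The displaced element is "who" (word 1).
It is linked across 2 clause boundaries (that → Ø).
It functions as the subject of "copied", so the gap sits immediately after word 8 ("thought").
Base order: The chef has claimed that Sofia thought that who copied the photograph.

8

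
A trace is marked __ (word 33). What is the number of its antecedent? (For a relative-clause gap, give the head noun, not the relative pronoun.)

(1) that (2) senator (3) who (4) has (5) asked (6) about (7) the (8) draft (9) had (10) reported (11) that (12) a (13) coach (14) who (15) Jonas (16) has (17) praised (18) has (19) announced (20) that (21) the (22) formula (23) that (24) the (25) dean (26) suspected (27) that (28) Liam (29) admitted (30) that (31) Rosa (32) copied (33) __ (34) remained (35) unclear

22

The gap at 33 is the object of "copied", inside a relative clause.
The relative pronoun is "that" (word 23); it is bound by the head noun immediately before it.
Its filler is the head noun "formula", at word 22.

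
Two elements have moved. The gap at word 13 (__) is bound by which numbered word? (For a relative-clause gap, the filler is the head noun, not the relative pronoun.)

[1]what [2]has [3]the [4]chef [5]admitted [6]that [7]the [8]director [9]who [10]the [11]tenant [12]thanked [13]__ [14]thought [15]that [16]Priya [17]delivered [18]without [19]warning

The marked gap is inside the relative clause, the direct object of "thanked".
Its filler is the head noun "director" (via "who"), at word 8.
(The other dependency links word 1 to a gap after word 17.)

8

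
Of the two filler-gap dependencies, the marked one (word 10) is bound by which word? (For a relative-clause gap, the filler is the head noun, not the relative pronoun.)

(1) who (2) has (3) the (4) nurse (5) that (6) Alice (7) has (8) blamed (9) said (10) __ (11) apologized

The marked gap is the subject of "apologized".
Its filler is the fronted wh-phrase "who", at word 1.
(The other dependency links word 4 to a gap after word 8.)

1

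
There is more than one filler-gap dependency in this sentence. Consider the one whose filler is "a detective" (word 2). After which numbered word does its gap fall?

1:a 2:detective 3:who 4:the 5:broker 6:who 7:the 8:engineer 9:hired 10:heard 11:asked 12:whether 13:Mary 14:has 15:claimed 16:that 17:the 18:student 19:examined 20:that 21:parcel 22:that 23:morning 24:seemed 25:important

The displaced element is "a detective" (word 2).
It is linked across 1 clause boundary (Ø).
It functions as the subject of "asked", so the gap sits immediately after word 10 ("heard").
Base order: The broker who the engineer hired heard that a detective asked whether Mary has claimed that the student examined that parcel that morning.

10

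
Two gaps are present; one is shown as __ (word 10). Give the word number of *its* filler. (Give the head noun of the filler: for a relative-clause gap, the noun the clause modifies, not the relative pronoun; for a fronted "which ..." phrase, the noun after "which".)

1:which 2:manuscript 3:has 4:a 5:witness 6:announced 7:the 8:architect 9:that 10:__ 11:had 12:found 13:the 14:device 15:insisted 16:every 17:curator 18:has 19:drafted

8

The marked gap is inside the relative clause, the subject of "found".
Its filler is the head noun "architect" (via "that"), at word 8.
(The other dependency links word 2 to a gap after word 19.)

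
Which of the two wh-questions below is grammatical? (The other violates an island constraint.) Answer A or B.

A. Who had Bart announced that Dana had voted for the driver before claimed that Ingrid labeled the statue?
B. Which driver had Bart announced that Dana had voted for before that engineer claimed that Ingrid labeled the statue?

B

In A, the wh-phrase is extracted from inside an adjunct island (introduced by "before"), which blocks movement.
In B, the extraction path crosses only that-complement boundaries, which are transparent.
So B is grammatical.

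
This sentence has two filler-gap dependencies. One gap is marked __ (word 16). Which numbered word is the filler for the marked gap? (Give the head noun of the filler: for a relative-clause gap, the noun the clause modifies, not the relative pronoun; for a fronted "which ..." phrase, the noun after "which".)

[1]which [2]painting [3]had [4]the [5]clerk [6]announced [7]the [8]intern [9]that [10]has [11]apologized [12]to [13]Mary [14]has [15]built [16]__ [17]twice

The marked gap is the direct object of "built".
Its filler is the fronted wh-phrase "which painting", at word 2.
(The other dependency links word 8 to a gap after word 9.)

2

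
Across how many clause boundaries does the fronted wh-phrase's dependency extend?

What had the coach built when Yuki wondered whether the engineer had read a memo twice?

"what" originates inside the matrix clause — no clause boundary is crossed.

0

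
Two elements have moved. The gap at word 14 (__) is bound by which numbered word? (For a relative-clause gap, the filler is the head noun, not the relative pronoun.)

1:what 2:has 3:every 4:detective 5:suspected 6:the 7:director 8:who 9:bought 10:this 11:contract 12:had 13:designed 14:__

1

The marked gap is the direct object of "designed".
Its filler is the fronted wh-phrase "what", at word 1.
(The other dependency links word 7 to a gap after word 8.)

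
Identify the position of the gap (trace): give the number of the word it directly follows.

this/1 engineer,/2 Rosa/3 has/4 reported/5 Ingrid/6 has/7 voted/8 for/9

The displaced element is "this engineer" (word 2).
It is linked across 1 clause boundary (Ø).
It functions as the object of the preposition "for" of "voted", so the gap sits immediately after word 9 ("for").
Base order: Rosa has reported Ingrid has voted for this engineer.

9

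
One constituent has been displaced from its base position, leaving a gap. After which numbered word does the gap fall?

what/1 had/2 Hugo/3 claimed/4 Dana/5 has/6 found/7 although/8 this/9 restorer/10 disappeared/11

7

The displaced element is "what" (word 1).
It is linked across 1 clause boundary (Ø).
It functions as the direct object of "found", so the gap sits immediately after word 7 ("found").
Base order: Hugo had claimed Dana has found what although this restorer disappeared.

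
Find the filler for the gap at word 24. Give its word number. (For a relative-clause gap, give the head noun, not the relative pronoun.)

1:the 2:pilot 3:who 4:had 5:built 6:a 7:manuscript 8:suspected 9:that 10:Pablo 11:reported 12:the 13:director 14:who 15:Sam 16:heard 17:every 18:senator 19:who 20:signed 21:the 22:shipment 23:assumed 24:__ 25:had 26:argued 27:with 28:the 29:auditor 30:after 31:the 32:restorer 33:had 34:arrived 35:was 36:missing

The gap at 24 is the subject of "argued", inside a relative clause.
The relative pronoun is "who" (word 14); it is bound by the head noun immediately before it.
Its filler is the head noun "director", at word 13.

13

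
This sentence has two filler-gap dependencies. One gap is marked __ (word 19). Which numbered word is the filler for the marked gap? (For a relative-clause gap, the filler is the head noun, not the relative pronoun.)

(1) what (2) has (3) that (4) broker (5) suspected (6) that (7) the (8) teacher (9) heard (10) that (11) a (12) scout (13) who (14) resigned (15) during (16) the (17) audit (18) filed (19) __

The marked gap is the direct object of "filed".
Its filler is the fronted wh-phrase "what", at word 1.
(The other dependency links word 12 to a gap after word 13.)

1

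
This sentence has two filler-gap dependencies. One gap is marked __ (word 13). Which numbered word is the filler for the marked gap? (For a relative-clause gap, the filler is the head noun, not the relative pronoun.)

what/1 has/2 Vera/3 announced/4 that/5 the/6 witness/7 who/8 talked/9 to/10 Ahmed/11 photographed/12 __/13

The marked gap is the direct object of "photographed".
Its filler is the fronted wh-phrase "what", at word 1.
(The other dependency links word 7 to a gap after word 8.)

1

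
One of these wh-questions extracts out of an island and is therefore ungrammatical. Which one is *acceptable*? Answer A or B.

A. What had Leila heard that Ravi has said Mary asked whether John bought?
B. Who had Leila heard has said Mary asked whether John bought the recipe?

In A, the wh-phrase is extracted from inside a wh-island (introduced by "whether"), which blocks movement.
In B, the extraction path crosses only that-complement boundaries, which are transparent.
So B is grammatical.

B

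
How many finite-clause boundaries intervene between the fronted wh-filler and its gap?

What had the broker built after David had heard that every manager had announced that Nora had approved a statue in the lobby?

"what" originates inside the matrix clause — no clause boundary is crossed.

0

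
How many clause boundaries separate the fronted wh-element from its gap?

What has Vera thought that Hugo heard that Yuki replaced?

2

"what" is extracted from the object of "replaced".
Boundaries crossed, outermost first: [that], [that] — 2 in total.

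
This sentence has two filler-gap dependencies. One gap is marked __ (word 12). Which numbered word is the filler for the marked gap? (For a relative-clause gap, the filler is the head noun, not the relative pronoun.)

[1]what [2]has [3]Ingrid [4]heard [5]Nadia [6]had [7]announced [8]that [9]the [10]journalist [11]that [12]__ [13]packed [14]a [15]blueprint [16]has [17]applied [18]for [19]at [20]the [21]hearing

The marked gap is inside the relative clause, the subject of "packed".
Its filler is the head noun "journalist" (via "that"), at word 10.
(The other dependency links word 1 to a gap after word 18.)

10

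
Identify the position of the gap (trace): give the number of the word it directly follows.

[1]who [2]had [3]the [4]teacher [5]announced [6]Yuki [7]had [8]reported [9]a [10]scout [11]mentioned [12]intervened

The displaced element is "who" (word 1).
It is linked across 3 clause boundaries (Ø → Ø → Ø).
It functions as the subject of "intervened", so the gap sits immediately after word 11 ("mentioned").
Base order: The teacher had announced Yuki had reported a scout mentioned who intervened.

11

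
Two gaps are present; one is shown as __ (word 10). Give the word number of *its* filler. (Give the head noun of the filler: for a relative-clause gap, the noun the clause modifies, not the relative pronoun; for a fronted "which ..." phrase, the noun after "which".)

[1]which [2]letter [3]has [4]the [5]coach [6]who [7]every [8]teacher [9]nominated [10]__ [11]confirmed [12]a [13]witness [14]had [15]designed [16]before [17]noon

5

The marked gap is inside the relative clause, the direct object of "nominated".
Its filler is the head noun "coach" (via "who"), at word 5.
(The other dependency links word 2 to a gap after word 15.)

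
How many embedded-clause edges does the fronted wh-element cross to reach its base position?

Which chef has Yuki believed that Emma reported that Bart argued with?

2

"which chef" is extracted from the PP object of "argued".
Boundaries crossed, outermost first: [that], [that] — 2 in total.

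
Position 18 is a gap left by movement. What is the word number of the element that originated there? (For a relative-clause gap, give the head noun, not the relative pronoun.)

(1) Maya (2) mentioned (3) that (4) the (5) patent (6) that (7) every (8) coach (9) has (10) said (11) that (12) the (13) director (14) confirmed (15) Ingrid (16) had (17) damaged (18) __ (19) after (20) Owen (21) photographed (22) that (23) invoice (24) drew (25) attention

5

The gap at 18 is the object of "damaged", inside a relative clause.
The relative pronoun is "that" (word 6); it is bound by the head noun immediately before it.
Its filler is the head noun "patent", at word 5.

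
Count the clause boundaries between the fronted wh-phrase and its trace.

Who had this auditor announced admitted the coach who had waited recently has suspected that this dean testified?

1

"who" is extracted from the subject of "admitted".
Boundaries crossed, outermost first: [Ø] — 1 in total.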